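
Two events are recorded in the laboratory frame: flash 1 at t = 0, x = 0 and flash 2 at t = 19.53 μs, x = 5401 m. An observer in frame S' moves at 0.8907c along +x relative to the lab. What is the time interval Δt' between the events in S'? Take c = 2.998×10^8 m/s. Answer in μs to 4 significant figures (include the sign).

Δt' ≈ 7.663 μs

γ = 1/√(1 − 0.8907²) = 2.19978
Δt' = γ(Δt − vΔx/c²) = 2.19978 × (19.53 μs − 0.8907×5401 m / (2.998×10^8 m/s))
= 2.19978 × (3.48373 μs) = 7.663 μs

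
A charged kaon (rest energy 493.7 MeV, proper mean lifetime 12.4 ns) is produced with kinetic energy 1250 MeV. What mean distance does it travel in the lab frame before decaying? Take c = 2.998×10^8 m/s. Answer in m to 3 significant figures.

γ = 1 + K/(m₀c²) = 1 + 1250/493.7 = 3.5319
β = √(1 − 1/γ²) = 0.95908
Dilated lifetime: γτ₀ = 3.5319 × 12.4 ns = 43.796 ns
d = βc·γτ₀ = 0.95908 × (2.998×10^8 m/s) × 4.3796×10^-8 s = 12.6 m

d ≈ 12.6 m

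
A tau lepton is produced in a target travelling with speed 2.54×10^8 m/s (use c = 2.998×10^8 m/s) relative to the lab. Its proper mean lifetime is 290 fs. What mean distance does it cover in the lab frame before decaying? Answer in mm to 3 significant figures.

d ≈ 0.139 mm

β = v/c = 2.54×10^8 / 2.998×10^8 = 0.84723
γ = 1/√(1 − 0.84723²) = 1.8824
Dilated lifetime: Δt = γτ₀ = 1.8824 × 290 fs = 545.91 fs
d = vΔt = 0.84723c × 545.91 fs = 2.5400×10^8 m/s × 5.4591×10^-13 s = 0.139 mm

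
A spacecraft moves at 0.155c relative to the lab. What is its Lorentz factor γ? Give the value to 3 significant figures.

γ = 1/√(1 − β²) = 1/√(1 − 0.155²) = 1/√(0.97598) = 1.01

γ ≈ 1.01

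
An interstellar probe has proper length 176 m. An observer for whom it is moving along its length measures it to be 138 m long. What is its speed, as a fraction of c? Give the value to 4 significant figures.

γ = L₀/L = 176/138 = 1.27536
β = √(1 − 1/γ²) = 0.6206

β ≈ 0.6206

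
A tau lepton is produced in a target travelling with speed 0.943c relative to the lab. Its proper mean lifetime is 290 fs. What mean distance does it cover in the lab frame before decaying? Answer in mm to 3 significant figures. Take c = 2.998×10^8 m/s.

d ≈ 0.246 mm

γ = 1/√(1 − 0.943²) = 3.0049
Dilated lifetime: Δt = γτ₀ = 3.0049 × 290 fs = 871.41 fs
d = vΔt = 0.943c × 871.41 fs = 2.8271×10^8 m/s × 8.7141×10^-13 s = 0.246 mm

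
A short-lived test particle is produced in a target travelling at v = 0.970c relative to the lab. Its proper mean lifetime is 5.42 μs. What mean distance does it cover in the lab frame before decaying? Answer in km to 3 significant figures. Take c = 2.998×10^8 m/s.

γ = 1/√(1 − 0.970²) = 4.1135
Dilated lifetime: Δt = γτ₀ = 4.1135 × 5.42 μs = 22.295 μs
d = vΔt = 0.970c × 22.295 μs = 2.9081×10^8 m/s × 2.2295×10^-5 s = 6.48 km

d ≈ 6.48 km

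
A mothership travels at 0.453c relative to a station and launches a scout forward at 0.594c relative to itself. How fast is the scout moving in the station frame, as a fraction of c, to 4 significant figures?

u ≈ 0.8250c

Compose boost 2: (0.594 + 0.453)/(1 + 0.594×0.453) = 1.047/1.26908 = 0.8250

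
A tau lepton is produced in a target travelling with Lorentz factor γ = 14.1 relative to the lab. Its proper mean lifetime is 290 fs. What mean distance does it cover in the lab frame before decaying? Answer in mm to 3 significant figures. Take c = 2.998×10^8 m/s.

β = √(1 − 1/γ²) = √(1 − 1/14.1²) = 0.99748
Dilated lifetime: Δt = γτ₀ = 14.1 × 290 fs = 4089.0 fs
d = vΔt = 0.99748c × 4089.0 fs = 2.9905×10^8 m/s × 4.0890×10^-12 s = 1.22 mm

d ≈ 1.22 mm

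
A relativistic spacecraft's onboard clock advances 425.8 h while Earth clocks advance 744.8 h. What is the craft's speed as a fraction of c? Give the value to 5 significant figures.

γ = Δt/τ₀ = 744.8/425.8 = 1.749178
β = √(1 − 1/γ²) = √(1 − 1/1.749178²) = 0.82046

β ≈ 0.82046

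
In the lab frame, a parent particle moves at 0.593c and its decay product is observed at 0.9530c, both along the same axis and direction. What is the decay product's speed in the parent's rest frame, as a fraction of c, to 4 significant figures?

Inverse velocity addition: u' = (u − v)/(1 − uv/c²)
= (0.9530 − 0.593)/(1 − 0.9530×0.593) = 0.3600/0.434871 = 0.8278

u' ≈ 0.8278c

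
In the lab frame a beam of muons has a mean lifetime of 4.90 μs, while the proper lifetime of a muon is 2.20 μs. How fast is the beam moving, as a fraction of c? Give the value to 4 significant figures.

β ≈ 0.8935

γ = Δt/τ₀ = 4.90/2.20 = 2.22727
β = √(1 − 1/γ²) = √(1 − 1/2.22727²) = 0.8935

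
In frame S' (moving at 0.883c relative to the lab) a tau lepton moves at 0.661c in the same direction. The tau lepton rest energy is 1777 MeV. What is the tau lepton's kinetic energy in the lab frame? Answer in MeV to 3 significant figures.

K ≈ 6210 MeV

u_lab = (0.661 + 0.883)/(1 + 0.661×0.883) = 0.974955
γ = 1/√(1 − 0.974955²) = 4.4963
K = (γ − 1)m₀c² = (4.4963 − 1) × 1777 = 3.4963 × 1777 = 6210 MeV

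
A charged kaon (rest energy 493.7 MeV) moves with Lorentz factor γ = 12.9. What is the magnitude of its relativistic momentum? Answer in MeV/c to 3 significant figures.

p ≈ 6350 MeV/c

β = √(1 − 1/γ²) = √(1 − 1/12.9²) = 0.99699
p = γβm₀c = 12.9 × 0.99699 × 493.7 MeV/c = 6350 MeV/c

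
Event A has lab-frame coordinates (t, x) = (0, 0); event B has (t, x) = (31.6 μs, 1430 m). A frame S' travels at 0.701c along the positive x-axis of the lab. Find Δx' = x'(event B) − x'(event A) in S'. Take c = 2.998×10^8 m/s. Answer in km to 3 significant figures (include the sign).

γ = 1/√(1 − 0.701²) = 1.4022
Δx' = γ(Δx − vΔt) = 1.4022 × (1430 m − 0.701×(2.998×10^8 m/s)×31.6×10^-6 s)
= 1.4022 × (-5211.0 m) = -7.31 km

Δx' ≈ -7.31 km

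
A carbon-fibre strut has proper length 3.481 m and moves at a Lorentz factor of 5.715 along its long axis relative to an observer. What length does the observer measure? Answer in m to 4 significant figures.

γ = 5.715 (given)
Length contraction: L = L₀/γ = 3.481/5.715 = 0.6091 m

L ≈ 0.6091 m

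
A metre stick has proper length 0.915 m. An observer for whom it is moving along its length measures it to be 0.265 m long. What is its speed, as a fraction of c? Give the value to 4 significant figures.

γ = L₀/L = 0.915/0.265 = 3.45283
β = √(1 − 1/γ²) = 0.9571

β ≈ 0.9571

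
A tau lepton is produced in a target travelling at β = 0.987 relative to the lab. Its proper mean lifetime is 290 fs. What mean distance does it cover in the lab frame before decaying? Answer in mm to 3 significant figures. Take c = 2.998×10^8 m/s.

γ = 1/√(1 − 0.987²) = 6.2220
Dilated lifetime: Δt = γτ₀ = 6.2220 × 290 fs = 1804.4 fs
d = vΔt = 0.987c × 1804.4 fs = 2.9590×10^8 m/s × 1.8044×10^-12 s = 0.534 mm

d ≈ 0.534 mm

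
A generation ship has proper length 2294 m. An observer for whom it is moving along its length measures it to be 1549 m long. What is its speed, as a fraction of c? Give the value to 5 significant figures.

β ≈ 0.73760

γ = L₀/L = 2294/1549 = 1.480955
β = √(1 − 1/γ²) = 0.73760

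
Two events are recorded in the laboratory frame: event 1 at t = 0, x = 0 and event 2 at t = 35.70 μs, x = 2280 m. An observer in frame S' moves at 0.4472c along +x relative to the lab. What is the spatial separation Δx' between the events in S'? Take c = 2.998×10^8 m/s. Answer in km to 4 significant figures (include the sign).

γ = 1/√(1 − 0.4472²) = 1.11803
Δx' = γ(Δx − vΔt) = 1.11803 × (2280 m − 0.4472×(2.998×10^8 m/s)×35.70×10^-6 s)
= 1.11803 × (-2506.32 m) = -2.802 km

Δx' ≈ -2.802 km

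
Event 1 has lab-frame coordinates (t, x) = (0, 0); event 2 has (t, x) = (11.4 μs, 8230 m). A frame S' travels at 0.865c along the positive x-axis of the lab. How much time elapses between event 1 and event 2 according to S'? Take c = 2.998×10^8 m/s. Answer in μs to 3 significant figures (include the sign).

γ = 1/√(1 − 0.865²) = 1.9929
Δt' = γ(Δt − vΔx/c²) = 1.9929 × (11.4 μs − 0.865×8230 m / (2.998×10^8 m/s))
= 1.9929 × (-12.346 μs) = -24.6 μs

Δt' ≈ -24.6 μs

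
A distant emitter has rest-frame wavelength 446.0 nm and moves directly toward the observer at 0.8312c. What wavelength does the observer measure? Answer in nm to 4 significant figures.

Relativistic Doppler: λ_obs = λ_src √((1−β)/(1+β))
= 446.0 × √(0.168800/1.83120) = 446.0 × 0.303612 = 135.4 nm

λ_obs ≈ 135.4 nm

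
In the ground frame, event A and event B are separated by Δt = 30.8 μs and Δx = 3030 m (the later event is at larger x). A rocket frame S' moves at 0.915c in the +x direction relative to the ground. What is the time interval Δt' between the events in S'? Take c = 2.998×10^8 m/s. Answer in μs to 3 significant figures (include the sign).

Δt' ≈ 53.4 μs

γ = 1/√(1 − 0.915²) = 2.4786
Δt' = γ(Δt − vΔx/c²) = 2.4786 × (30.8 μs − 0.915×3030 m / (2.998×10^8 m/s))
= 2.4786 × (21.552 μs) = 53.4 μs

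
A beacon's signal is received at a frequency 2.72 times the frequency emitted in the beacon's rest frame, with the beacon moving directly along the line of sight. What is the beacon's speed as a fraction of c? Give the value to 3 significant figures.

f_obs/f_src = √((1+β)/(1−β)) = 2.72  ⇒  (1+β)/(1−β) = 7.3984
β = |1 − D²|/(1 + D²) = |1 − 7.3984|/(1 + 7.3984) = 0.762

β ≈ 0.762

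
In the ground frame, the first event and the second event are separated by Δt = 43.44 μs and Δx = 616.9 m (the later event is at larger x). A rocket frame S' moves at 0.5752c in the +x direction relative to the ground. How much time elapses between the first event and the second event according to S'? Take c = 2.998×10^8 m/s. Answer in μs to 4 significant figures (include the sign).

Δt' ≈ 51.66 μs

γ = 1/√(1 − 0.5752²) = 1.22247
Δt' = γ(Δt − vΔx/c²) = 1.22247 × (43.44 μs − 0.5752×616.9 m / (2.998×10^8 m/s))
= 1.22247 × (42.2564 μs) = 51.66 μs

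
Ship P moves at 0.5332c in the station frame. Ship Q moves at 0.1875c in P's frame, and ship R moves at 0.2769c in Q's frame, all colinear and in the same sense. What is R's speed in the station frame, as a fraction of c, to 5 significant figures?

Compose boost 2: (0.1875 + 0.5332)/(1 + 0.1875×0.5332) = 0.72070/1.099975 = 0.6551967
Compose boost 3: (0.2769 + 0.6551967)/(1 + 0.2769×0.6551967) = 0.9320967/1.181424 = 0.78896

u ≈ 0.78896c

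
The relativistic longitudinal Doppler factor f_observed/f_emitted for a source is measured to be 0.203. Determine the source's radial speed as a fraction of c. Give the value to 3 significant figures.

f_obs/f_src = √((1−β)/(1+β)) = 0.203  ⇒  (1−β)/(1+β) = 0.041209
β = |1 − D²|/(1 + D²) = |1 − 0.041209|/(1 + 0.041209) = 0.921

β ≈ 0.921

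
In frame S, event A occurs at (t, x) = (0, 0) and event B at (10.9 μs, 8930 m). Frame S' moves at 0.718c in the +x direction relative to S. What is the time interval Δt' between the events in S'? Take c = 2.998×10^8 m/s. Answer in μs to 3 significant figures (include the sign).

Δt' ≈ -15.1 μs

γ = 1/√(1 − 0.718²) = 1.4367
Δt' = γ(Δt − vΔx/c²) = 1.4367 × (10.9 μs − 0.718×8930 m / (2.998×10^8 m/s))
= 1.4367 × (-10.487 μs) = -15.1 μs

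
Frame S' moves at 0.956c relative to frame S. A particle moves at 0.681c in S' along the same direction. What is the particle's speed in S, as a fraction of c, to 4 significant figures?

Relativistic velocity addition: u = (u' + v)/(1 + u'v/c²)
= (0.681 + 0.956)/(1 + 0.681×0.956) = 1.637/1.65104 = 0.9915

u ≈ 0.9915c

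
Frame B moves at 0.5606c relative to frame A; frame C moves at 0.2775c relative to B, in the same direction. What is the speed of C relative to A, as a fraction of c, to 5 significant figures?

Compose boost 2: (0.2775 + 0.5606)/(1 + 0.2775×0.5606) = 0.83810/1.155566 = 0.72527

u ≈ 0.72527c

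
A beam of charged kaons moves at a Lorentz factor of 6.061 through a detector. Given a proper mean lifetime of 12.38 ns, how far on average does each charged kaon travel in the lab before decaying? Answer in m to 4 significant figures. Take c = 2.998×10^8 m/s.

d ≈ 22.19 m

β = √(1 − 1/γ²) = √(1 − 1/6.061²) = 0.986295
Dilated lifetime: Δt = γτ₀ = 6.061 × 12.38 ns = 75.0352 ns
d = vΔt = 0.986295c × 75.0352 ns = 2.95691×10^8 m/s × 7.50352×10^-8 s = 22.19 m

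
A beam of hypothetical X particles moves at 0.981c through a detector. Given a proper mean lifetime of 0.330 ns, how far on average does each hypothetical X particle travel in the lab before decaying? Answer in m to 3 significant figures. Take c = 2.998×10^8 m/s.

γ = 1/√(1 − 0.981²) = 5.1544
Dilated lifetime: Δt = γτ₀ = 5.1544 × 0.330 ns = 1.7010 ns
d = vΔt = 0.981c × 1.7010 ns = 2.9410×10^8 m/s × 1.7010×10^-9 s = 0.500 m

d ≈ 0.500 m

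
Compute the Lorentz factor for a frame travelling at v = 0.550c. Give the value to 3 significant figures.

γ = 1/√(1 − β²) = 1/√(1 − 0.550²) = 1/√(0.69750) = 1.20

γ ≈ 1.20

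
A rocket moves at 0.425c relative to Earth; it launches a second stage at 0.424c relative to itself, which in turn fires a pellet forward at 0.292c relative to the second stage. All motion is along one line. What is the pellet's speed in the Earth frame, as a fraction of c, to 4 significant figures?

u ≈ 0.8358c

Compose boost 2: (0.424 + 0.425)/(1 + 0.424×0.425) = 0.8490/1.18020 = 0.719370
Compose boost 3: (0.292 + 0.719370)/(1 + 0.292×0.719370) = 1.01137/1.21006 = 0.8358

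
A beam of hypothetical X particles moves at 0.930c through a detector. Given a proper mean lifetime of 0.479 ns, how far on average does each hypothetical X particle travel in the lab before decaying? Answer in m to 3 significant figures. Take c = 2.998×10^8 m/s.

γ = 1/√(1 − 0.930²) = 2.7206
Dilated lifetime: Δt = γτ₀ = 2.7206 × 0.479 ns = 1.3032 ns
d = vΔt = 0.930c × 1.3032 ns = 2.7881×10^8 m/s × 1.3032×10^-9 s = 0.363 m

d ≈ 0.363 m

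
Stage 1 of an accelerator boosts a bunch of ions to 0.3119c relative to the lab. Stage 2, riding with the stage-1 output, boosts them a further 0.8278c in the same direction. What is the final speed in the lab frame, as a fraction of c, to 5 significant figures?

Compose boost 2: (0.8278 + 0.3119)/(1 + 0.8278×0.3119) = 1.1397/1.258191 = 0.90582

u ≈ 0.90582c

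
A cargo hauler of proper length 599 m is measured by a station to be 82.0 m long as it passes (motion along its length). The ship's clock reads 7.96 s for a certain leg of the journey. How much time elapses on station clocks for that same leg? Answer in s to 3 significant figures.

Length contraction ⇒ γ = L₀/L = 599/82.0 = 7.3049
Time dilation: Δt = γτ₀ = 7.3049 × 7.96 s = 58.1 s

Δt ≈ 58.1 s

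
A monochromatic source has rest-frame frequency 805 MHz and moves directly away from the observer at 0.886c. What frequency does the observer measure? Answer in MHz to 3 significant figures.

Relativistic Doppler: f_obs = f_src √((1−β)/(1+β))
= 805 × √(0.11400/1.8860) = 805 × 0.24586 = 198 MHz

f_obs ≈ 198 MHz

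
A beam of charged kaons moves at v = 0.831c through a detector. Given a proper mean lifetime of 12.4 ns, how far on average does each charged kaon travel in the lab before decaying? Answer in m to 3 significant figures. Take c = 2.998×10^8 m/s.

γ = 1/√(1 − 0.831²) = 1.7977
Dilated lifetime: Δt = γτ₀ = 1.7977 × 12.4 ns = 22.291 ns
d = vΔt = 0.831c × 22.291 ns = 2.4913×10^8 m/s × 2.2291×10^-8 s = 5.55 m

d ≈ 5.55 m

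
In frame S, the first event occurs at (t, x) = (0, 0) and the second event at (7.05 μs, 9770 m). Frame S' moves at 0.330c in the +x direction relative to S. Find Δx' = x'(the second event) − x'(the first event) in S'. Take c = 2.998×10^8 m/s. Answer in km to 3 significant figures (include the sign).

γ = 1/√(1 − 0.330²) = 1.0593
Δx' = γ(Δx − vΔt) = 1.0593 × (9770 m − 0.330×(2.998×10^8 m/s)×7.05×10^-6 s)
= 1.0593 × (9072.5 m) = 9.61 km

Δx' ≈ 9.61 km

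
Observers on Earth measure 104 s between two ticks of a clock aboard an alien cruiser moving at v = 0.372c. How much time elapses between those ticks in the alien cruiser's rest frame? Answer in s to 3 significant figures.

γ = 1/√(1 − 0.372²) = 1.0773
Proper time: τ₀ = Δt/γ = 104/1.0773 = 96.5 s

τ₀ ≈ 96.5 s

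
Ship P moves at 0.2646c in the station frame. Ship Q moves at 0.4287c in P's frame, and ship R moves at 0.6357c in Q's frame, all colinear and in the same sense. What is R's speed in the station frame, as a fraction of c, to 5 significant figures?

Compose boost 2: (0.4287 + 0.2646)/(1 + 0.4287×0.2646) = 0.69330/1.113434 = 0.6226682
Compose boost 3: (0.6357 + 0.6226682)/(1 + 0.6357×0.6226682) = 1.258368/1.395830 = 0.90152

u ≈ 0.90152c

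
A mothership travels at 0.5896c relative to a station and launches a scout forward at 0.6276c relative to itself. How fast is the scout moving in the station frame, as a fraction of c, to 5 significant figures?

Compose boost 2: (0.6276 + 0.5896)/(1 + 0.6276×0.5896) = 1.2172/1.370033 = 0.88845

u ≈ 0.88845c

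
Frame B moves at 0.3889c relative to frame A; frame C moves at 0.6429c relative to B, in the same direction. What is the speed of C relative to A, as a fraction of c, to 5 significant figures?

u ≈ 0.82542c

Compose boost 2: (0.6429 + 0.3889)/(1 + 0.6429×0.3889) = 1.0318/1.250024 = 0.82542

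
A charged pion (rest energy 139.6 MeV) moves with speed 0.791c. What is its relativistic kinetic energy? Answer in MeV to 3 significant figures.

γ = 1/√(1 − 0.791²) = 1.6345
K = (γ − 1)m₀c² = (1.6345 − 1) × 139.6 MeV = 0.63448 × 139.6 MeV = 88.6 MeV

K ≈ 88.6 MeV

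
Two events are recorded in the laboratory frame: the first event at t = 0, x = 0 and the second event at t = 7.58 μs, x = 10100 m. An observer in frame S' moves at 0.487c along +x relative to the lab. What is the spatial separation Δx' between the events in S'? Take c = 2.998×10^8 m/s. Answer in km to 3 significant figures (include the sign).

Δx' ≈ 10.3 km

γ = 1/√(1 − 0.487²) = 1.1449
Δx' = γ(Δx − vΔt) = 1.1449 × (10100 m − 0.487×(2.998×10^8 m/s)×7.58×10^-6 s)
= 1.1449 × (8993.3 m) = 10.3 km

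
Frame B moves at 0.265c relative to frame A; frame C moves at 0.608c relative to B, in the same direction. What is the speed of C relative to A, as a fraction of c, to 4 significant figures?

u ≈ 0.7519c

Compose boost 2: (0.608 + 0.265)/(1 + 0.608×0.265) = 0.8730/1.16112 = 0.7519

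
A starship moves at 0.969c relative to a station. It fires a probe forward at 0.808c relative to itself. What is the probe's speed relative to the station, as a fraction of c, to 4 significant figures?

u ≈ 0.9967c

Relativistic velocity addition: u = (u' + v)/(1 + u'v/c²)
= (0.808 + 0.969)/(1 + 0.808×0.969) = 1.777/1.78295 = 0.9967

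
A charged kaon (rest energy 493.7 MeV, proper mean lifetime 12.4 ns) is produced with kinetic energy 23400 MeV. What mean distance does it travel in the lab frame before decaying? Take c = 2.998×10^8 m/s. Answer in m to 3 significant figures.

γ = 1 + K/(m₀c²) = 1 + 23400/493.7 = 48.397
β = √(1 − 1/γ²) = 0.99979
Dilated lifetime: γτ₀ = 48.397 × 12.4 ns = 600.13 ns
d = βc·γτ₀ = 0.99979 × (2.998×10^8 m/s) × 6.0013×10^-7 s = 180 m

d ≈ 180 m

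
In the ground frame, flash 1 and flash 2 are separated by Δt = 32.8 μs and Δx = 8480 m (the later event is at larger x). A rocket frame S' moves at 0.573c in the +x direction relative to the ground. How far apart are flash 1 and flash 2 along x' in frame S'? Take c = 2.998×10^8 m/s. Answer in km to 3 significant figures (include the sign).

Δx' ≈ 3.47 km

γ = 1/√(1 − 0.573²) = 1.2202
Δx' = γ(Δx − vΔt) = 1.2202 × (8480 m − 0.573×(2.998×10^8 m/s)×32.8×10^-6 s)
= 1.2202 × (2845.4 m) = 3.47 km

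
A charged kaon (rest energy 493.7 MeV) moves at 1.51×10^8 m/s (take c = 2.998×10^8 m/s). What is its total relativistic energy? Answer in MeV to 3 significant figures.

E ≈ 571 MeV

β = v/c = 1.51×10^8 / 2.998×10^8 = 0.50367
γ = 1/√(1 − 0.50367²) = 1.1575
E = γm₀c² = 1.1575 × 493.7 MeV = 571 MeV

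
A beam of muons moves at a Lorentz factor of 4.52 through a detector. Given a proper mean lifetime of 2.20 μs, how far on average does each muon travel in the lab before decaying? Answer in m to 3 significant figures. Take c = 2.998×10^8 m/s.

β = √(1 − 1/γ²) = √(1 − 1/4.52²) = 0.97522
Dilated lifetime: Δt = γτ₀ = 4.52 × 2.20 μs = 9.9440 μs
d = vΔt = 0.97522c × 9.9440 μs = 2.9237×10^8 m/s × 9.9440×10^-6 s = 2910 m

d ≈ 2910 m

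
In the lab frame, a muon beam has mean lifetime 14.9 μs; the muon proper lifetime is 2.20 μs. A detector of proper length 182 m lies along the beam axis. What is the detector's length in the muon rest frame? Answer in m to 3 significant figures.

Time dilation ⇒ γ = Δt/τ₀ = 14.9/2.20 = 6.7727
Length contraction: L = L₀/γ = 182/6.7727 = 26.9 m

L ≈ 26.9 m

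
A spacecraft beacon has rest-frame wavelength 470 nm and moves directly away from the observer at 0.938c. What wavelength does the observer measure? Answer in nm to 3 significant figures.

Relativistic Doppler: λ_obs = λ_src √((1+β)/(1−β))
= 470 × √(1.9380/0.062000) = 470 × 5.5909 = 2630 nm

λ_obs ≈ 2630 nm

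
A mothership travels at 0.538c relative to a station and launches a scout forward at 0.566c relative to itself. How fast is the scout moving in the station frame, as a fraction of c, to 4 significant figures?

u ≈ 0.8463c

Compose boost 2: (0.566 + 0.538)/(1 + 0.566×0.538) = 1.104/1.30451 = 0.8463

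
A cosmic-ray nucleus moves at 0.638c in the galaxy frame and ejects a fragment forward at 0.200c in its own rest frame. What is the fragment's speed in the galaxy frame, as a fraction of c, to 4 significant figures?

u ≈ 0.7432c

Compose boost 2: (0.200 + 0.638)/(1 + 0.200×0.638) = 0.8380/1.12760 = 0.7432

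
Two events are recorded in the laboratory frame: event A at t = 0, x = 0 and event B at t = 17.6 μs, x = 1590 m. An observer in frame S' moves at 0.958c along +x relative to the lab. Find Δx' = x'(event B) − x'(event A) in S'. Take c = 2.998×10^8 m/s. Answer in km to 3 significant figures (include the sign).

Δx' ≈ -12.1 km

γ = 1/√(1 − 0.958²) = 3.4871
Δx' = γ(Δx − vΔt) = 3.4871 × (1590 m − 0.958×(2.998×10^8 m/s)×17.6×10^-6 s)
= 3.4871 × (-3464.9 m) = -12.1 km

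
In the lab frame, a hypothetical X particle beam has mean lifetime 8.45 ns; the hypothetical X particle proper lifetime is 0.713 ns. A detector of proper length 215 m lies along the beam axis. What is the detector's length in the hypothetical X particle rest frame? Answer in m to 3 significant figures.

L ≈ 18.1 m

Time dilation ⇒ γ = Δt/τ₀ = 8.45/0.713 = 11.851
Length contraction: L = L₀/γ = 215/11.851 = 18.1 m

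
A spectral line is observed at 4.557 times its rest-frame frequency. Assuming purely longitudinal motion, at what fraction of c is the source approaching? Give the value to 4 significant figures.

β ≈ 0.9081

f_obs/f_src = √((1+β)/(1−β)) = 4.557  ⇒  (1+β)/(1−β) = 20.7662
β = |1 − D²|/(1 + D²) = |1 − 20.7662|/(1 + 20.7662) = 0.9081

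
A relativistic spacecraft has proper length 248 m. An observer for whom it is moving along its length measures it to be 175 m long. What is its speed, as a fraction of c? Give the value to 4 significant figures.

β ≈ 0.7086

γ = L₀/L = 248/175 = 1.41714
β = √(1 − 1/γ²) = 0.7086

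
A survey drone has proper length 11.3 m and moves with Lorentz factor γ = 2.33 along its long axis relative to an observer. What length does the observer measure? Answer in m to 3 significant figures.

L ≈ 4.85 m

γ = 2.33 (given)
Length contraction: L = L₀/γ = 11.3/2.33 = 4.85 m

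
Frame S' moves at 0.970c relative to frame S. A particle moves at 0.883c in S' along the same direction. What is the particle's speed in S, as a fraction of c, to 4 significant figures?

Relativistic velocity addition: u = (u' + v)/(1 + u'v/c²)
= (0.883 + 0.970)/(1 + 0.883×0.970) = 1.853/1.85651 = 0.9981

u ≈ 0.9981c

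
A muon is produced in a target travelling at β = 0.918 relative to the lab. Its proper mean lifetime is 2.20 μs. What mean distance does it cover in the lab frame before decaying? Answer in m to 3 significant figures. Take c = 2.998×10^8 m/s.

d ≈ 1530 m

γ = 1/√(1 − 0.918²) = 2.5216
Dilated lifetime: Δt = γτ₀ = 2.5216 × 2.20 μs = 5.5474 μs
d = vΔt = 0.918c × 5.5474 μs = 2.7522×10^8 m/s × 5.5474×10^-6 s = 1530 m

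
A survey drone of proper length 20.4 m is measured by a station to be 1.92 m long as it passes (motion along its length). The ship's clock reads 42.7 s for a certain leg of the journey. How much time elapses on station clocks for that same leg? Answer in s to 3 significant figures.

Δt ≈ 454 s

Length contraction ⇒ γ = L₀/L = 20.4/1.92 = 10.625
Time dilation: Δt = γτ₀ = 10.625 × 42.7 s = 454 s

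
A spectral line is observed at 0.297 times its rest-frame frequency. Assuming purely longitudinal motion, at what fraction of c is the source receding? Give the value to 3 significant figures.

f_obs/f_src = √((1−β)/(1+β)) = 0.297  ⇒  (1−β)/(1+β) = 0.088209
β = |1 − D²|/(1 + D²) = |1 − 0.088209|/(1 + 0.088209) = 0.838

β ≈ 0.838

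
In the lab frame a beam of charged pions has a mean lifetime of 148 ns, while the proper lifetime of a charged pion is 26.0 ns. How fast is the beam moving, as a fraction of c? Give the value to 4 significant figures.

γ = Δt/τ₀ = 148/26.0 = 5.69231
β = √(1 − 1/γ²) = √(1 − 1/5.69231²) = 0.9844

β ≈ 0.9844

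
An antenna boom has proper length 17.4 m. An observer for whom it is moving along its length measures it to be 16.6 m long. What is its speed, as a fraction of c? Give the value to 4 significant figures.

γ = L₀/L = 17.4/16.6 = 1.04819
β = √(1 − 1/γ²) = 0.2997

β ≈ 0.2997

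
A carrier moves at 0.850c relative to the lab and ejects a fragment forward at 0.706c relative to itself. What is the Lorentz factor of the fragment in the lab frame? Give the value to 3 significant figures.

γ ≈ 4.29

u_lab = (0.706 + 0.850)/(1 + 0.706×0.850) = 1.556/1.60010 = 0.972439
γ = 1/√(1 − 0.972439²) = 4.29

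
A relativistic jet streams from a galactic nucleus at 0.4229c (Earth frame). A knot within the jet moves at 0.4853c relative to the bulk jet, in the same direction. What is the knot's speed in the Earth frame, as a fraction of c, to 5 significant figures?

Relativistic velocity addition: u = (u' + v)/(1 + u'v/c²)
= (0.4853 + 0.4229)/(1 + 0.4853×0.4229) = 0.90820/1.205233 = 0.75355

u ≈ 0.75355c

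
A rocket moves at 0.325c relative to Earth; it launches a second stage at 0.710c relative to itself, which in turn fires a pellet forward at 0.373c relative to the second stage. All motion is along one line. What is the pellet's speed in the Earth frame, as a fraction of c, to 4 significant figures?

Compose boost 2: (0.710 + 0.325)/(1 + 0.710×0.325) = 1.035/1.23075 = 0.840951
Compose boost 3: (0.373 + 0.840951)/(1 + 0.373×0.840951) = 1.21395/1.31367 = 0.9241

u ≈ 0.9241c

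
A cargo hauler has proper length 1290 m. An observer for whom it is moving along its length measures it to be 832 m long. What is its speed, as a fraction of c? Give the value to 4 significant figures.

γ = L₀/L = 1290/832 = 1.55048
β = √(1 − 1/γ²) = 0.7642

β ≈ 0.7642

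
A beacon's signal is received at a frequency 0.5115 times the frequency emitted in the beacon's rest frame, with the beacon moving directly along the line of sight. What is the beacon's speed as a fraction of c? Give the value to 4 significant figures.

f_obs/f_src = √((1−β)/(1+β)) = 0.5115  ⇒  (1−β)/(1+β) = 0.261632
β = |1 − D²|/(1 + D²) = |1 − 0.261632|/(1 + 0.261632) = 0.5852

β ≈ 0.5852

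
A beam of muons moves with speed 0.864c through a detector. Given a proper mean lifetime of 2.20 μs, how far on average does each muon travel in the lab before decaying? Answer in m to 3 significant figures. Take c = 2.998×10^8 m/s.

d ≈ 1130 m

γ = 1/√(1 − 0.864²) = 1.9861
Dilated lifetime: Δt = γτ₀ = 1.9861 × 2.20 μs = 4.3695 μs
d = vΔt = 0.864c × 4.3695 μs = 2.5903×10^8 m/s × 4.3695×10^-6 s = 1130 m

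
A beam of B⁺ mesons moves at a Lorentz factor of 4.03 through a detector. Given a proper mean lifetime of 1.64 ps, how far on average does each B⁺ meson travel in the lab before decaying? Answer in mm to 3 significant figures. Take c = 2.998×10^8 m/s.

β = √(1 − 1/γ²) = √(1 − 1/4.03²) = 0.96872
Dilated lifetime: Δt = γτ₀ = 4.03 × 1.64 ps = 6.6092 ps
d = vΔt = 0.96872c × 6.6092 ps = 2.9042×10^8 m/s × 6.6092×10^-12 s = 1.92 mm

d ≈ 1.92 mm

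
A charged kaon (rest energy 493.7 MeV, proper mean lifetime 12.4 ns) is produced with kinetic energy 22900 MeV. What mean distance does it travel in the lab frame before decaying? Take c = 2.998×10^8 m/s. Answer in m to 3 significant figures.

γ = 1 + K/(m₀c²) = 1 + 22900/493.7 = 47.384
β = √(1 − 1/γ²) = 0.99978
Dilated lifetime: γτ₀ = 47.384 × 12.4 ns = 587.57 ns
d = βc·γτ₀ = 0.99978 × (2.998×10^8 m/s) × 5.8757×10^-7 s = 176 m

d ≈ 176 m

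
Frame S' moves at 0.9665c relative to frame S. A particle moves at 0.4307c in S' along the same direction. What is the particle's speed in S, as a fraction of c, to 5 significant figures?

u ≈ 0.98653c

Relativistic velocity addition: u = (u' + v)/(1 + u'v/c²)
= (0.4307 + 0.9665)/(1 + 0.4307×0.9665) = 1.3972/1.416272 = 0.98653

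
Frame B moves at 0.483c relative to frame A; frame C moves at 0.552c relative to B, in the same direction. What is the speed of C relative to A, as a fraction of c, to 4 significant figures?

Compose boost 2: (0.552 + 0.483)/(1 + 0.552×0.483) = 1.035/1.26662 = 0.8171

u ≈ 0.8171c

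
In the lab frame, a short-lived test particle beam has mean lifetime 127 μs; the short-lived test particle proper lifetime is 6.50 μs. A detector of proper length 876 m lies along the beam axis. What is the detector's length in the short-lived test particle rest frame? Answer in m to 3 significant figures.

L ≈ 44.8 m

Time dilation ⇒ γ = Δt/τ₀ = 127/6.50 = 19.538
Length contraction: L = L₀/γ = 876/19.538 = 44.8 m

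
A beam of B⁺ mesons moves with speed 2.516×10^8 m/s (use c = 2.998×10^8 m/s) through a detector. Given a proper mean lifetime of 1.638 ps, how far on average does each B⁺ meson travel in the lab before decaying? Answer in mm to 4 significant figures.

β = v/c = 2.516×10^8 / 2.998×10^8 = 0.839226
γ = 1/√(1 − 0.839226²) = 1.83897
Dilated lifetime: Δt = γτ₀ = 1.83897 × 1.638 ps = 3.01223 ps
d = vΔt = 0.839226c × 3.01223 ps = 2.51600×10^8 m/s × 3.01223×10^-12 s = 0.7579 mm

d ≈ 0.7579 mm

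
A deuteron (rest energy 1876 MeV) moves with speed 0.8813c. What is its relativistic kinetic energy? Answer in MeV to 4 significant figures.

γ = 1/√(1 − 0.8813²) = 2.11615
K = (γ − 1)m₀c² = (2.11615 − 1) × 1876 MeV = 1.11615 × 1876 MeV = 2094 MeV

K ≈ 2094 MeV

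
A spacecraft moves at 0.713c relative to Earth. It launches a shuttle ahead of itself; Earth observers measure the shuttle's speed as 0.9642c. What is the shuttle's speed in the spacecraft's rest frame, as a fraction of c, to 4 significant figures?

Inverse velocity addition: u' = (u − v)/(1 − uv/c²)
= (0.9642 − 0.713)/(1 − 0.9642×0.713) = 0.2512/0.312525 = 0.8038

u' ≈ 0.8038c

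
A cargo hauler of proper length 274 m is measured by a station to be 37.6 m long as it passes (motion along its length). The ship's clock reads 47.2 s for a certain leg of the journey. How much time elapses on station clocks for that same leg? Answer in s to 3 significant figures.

Length contraction ⇒ γ = L₀/L = 274/37.6 = 7.2872
Time dilation: Δt = γτ₀ = 7.2872 × 47.2 s = 344 s

Δt ≈ 344 s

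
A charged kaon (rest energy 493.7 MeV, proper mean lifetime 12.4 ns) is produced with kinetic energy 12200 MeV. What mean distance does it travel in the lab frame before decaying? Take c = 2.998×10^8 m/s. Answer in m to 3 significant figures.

γ = 1 + K/(m₀c²) = 1 + 12200/493.7 = 25.711
β = √(1 − 1/γ²) = 0.99924
Dilated lifetime: γτ₀ = 25.711 × 12.4 ns = 318.82 ns
d = βc·γτ₀ = 0.99924 × (2.998×10^8 m/s) × 3.1882×10^-7 s = 95.5 m

d ≈ 95.5 m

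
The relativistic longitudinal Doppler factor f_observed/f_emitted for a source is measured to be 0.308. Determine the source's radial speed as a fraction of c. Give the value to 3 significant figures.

β ≈ 0.827

f_obs/f_src = √((1−β)/(1+β)) = 0.308  ⇒  (1−β)/(1+β) = 0.094864
β = |1 − D²|/(1 + D²) = |1 − 0.094864|/(1 + 0.094864) = 0.827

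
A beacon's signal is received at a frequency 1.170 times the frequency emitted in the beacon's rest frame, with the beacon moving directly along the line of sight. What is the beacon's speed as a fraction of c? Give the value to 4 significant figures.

f_obs/f_src = √((1+β)/(1−β)) = 1.170  ⇒  (1+β)/(1−β) = 1.36890
β = |1 − D²|/(1 + D²) = |1 − 1.36890|/(1 + 1.36890) = 0.1557

β ≈ 0.1557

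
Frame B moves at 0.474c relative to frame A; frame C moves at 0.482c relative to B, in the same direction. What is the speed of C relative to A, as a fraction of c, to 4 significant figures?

u ≈ 0.7782c

Compose boost 2: (0.482 + 0.474)/(1 + 0.482×0.474) = 0.9560/1.22847 = 0.7782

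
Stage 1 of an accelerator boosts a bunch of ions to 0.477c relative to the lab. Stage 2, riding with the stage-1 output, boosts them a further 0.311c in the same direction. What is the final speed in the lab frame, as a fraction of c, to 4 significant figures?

Compose boost 2: (0.311 + 0.477)/(1 + 0.311×0.477) = 0.7880/1.14835 = 0.6862

u ≈ 0.6862c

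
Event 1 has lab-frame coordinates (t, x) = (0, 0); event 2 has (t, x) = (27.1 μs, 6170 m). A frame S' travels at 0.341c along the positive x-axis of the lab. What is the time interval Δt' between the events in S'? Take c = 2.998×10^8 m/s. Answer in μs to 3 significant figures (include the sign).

Δt' ≈ 21.4 μs

γ = 1/√(1 − 0.341²) = 1.0638
Δt' = γ(Δt − vΔx/c²) = 1.0638 × (27.1 μs − 0.341×6170 m / (2.998×10^8 m/s))
= 1.0638 × (20.082 μs) = 21.4 μs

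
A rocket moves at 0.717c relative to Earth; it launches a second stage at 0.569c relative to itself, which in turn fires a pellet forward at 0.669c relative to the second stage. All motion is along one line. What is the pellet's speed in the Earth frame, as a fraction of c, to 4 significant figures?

u ≈ 0.9822c

Compose boost 2: (0.569 + 0.717)/(1 + 0.569×0.717) = 1.286/1.40797 = 0.913370
Compose boost 3: (0.669 + 0.913370)/(1 + 0.669×0.913370) = 1.58237/1.61104 = 0.9822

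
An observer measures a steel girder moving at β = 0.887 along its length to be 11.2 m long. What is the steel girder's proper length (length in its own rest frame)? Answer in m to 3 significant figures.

L₀ ≈ 24.3 m

γ = 1/√(1 − 0.887²) = 2.1656
L₀ = γL = 2.1656 × 11.2 = 24.3 m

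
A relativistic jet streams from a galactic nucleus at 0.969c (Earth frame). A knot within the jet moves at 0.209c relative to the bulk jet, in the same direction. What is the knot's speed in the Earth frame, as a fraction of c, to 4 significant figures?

Relativistic velocity addition: u = (u' + v)/(1 + u'v/c²)
= (0.209 + 0.969)/(1 + 0.209×0.969) = 1.178/1.20252 = 0.9796

u ≈ 0.9796c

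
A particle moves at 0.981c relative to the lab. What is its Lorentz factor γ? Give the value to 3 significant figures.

γ ≈ 5.15

γ = 1/√(1 − β²) = 1/√(1 − 0.981²) = 1/√(0.037639) = 5.15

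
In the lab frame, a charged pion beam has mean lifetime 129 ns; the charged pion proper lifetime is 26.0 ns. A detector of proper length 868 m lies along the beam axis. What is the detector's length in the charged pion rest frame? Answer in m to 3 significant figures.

L ≈ 175 m

Time dilation ⇒ γ = Δt/τ₀ = 129/26.0 = 4.9615
Length contraction: L = L₀/γ = 868/4.9615 = 175 m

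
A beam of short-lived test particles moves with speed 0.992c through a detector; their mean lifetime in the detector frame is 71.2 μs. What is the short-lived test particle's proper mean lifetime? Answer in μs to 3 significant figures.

γ = 1/√(1 − 0.992²) = 7.9216
Proper time: τ₀ = Δt/γ = 71.2/7.9216 = 8.99 μs

τ₀ ≈ 8.99 μs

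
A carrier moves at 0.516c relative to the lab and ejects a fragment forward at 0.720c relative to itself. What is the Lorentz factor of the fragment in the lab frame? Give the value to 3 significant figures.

u_lab = (0.720 + 0.516)/(1 + 0.720×0.516) = 1.236/1.37152 = 0.901190
γ = 1/√(1 − 0.901190²) = 2.31

γ ≈ 2.31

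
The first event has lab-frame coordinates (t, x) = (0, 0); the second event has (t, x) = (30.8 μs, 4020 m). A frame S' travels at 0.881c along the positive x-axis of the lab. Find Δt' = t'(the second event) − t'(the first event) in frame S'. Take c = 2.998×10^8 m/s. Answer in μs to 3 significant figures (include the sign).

γ = 1/√(1 − 0.881²) = 2.1136
Δt' = γ(Δt − vΔx/c²) = 2.1136 × (30.8 μs − 0.881×4020 m / (2.998×10^8 m/s))
= 2.1136 × (18.987 μs) = 40.1 μs

Δt' ≈ 40.1 μs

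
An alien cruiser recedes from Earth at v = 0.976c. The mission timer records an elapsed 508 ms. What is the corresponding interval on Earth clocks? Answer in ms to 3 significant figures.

γ = 1/√(1 − 0.976²) = 4.5920
Time dilation: Δt = γτ₀ = 4.5920 × 508 ms = 2330 ms

Δt ≈ 2330 ms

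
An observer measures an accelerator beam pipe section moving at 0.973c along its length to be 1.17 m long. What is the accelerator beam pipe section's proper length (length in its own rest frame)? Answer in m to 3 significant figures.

L₀ ≈ 5.07 m

γ = 1/√(1 − 0.973²) = 4.3327
L₀ = γL = 4.3327 × 1.17 = 5.07 m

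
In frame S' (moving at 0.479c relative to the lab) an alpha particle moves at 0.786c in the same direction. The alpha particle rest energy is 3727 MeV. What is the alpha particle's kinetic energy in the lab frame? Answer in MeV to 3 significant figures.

K ≈ 5730 MeV

u_lab = (0.786 + 0.479)/(1 + 0.786×0.479) = 0.919001
γ = 1/√(1 − 0.919001²) = 2.5364
K = (γ − 1)m₀c² = (2.5364 − 1) × 3727 = 1.5364 × 3727 = 5730 MeV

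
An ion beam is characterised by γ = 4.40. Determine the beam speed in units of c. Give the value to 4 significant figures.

β = √(1 − 1/γ²) = √(1 − 1/4.40²) = √(0.948347) = 0.9738

β ≈ 0.9738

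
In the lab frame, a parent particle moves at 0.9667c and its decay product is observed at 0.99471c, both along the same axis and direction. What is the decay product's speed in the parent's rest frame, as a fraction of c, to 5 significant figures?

Inverse velocity addition: u' = (u − v)/(1 − uv/c²)
= (0.99471 − 0.9667)/(1 − 0.99471×0.9667) = 0.028010/0.03841384 = 0.72916

u' ≈ 0.72916c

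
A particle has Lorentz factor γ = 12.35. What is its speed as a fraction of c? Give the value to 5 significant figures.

β = √(1 − 1/γ²) = √(1 − 1/12.35²) = √(0.9934436) = 0.99672

β ≈ 0.99672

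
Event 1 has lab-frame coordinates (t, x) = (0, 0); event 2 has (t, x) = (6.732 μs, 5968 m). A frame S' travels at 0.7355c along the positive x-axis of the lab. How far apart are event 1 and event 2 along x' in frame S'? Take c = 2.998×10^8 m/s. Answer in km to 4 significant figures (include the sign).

Δx' ≈ 6.618 km

γ = 1/√(1 − 0.7355²) = 1.47596
Δx' = γ(Δx − vΔt) = 1.47596 × (5968 m − 0.7355×(2.998×10^8 m/s)×6.732×10^-6 s)
= 1.47596 × (4483.57 m) = 6.618 km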